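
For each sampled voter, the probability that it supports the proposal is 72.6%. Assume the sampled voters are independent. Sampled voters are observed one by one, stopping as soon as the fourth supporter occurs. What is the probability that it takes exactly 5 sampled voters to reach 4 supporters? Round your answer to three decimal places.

Y = trial on which the fourth success occurs; negative binomial, r=4, p=0.726.
P(Y=5) = C(4,3) · p^4 · (1−p)^1
= 4 · 0.27781 · 0.274 = 0.30448

0.304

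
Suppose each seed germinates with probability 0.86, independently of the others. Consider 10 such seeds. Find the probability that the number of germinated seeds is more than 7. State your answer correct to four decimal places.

X ~ Binomial(10, 0.86); P(X ≥ 8) = Σ C(10,k) p^k (1−p)^(10−k) over k:
  k=8: C(10,8)·0.86^8·0.14^2 = 0.263910
  k=9: C(10,9)·0.86^9·0.14^1 = 0.360258
  k=10: C(10,10)·0.86^10·0.14^0 = 0.221302
Total = 0.845470

0.8455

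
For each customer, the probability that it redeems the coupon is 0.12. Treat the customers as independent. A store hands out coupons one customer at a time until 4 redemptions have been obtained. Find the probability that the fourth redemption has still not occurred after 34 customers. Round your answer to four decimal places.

Needing more than 34 customers ⇔ fewer than 4 successes in the first 34. With X ~ Binomial(34, 0.12), P(Y > 34) = P(X ≤ 3).
  k=0: C(34,0)·0.12^0·0.88^34 = 0.012954
  k=1: C(34,1)·0.12^1·0.88^33 = 0.060060
  k=2: C(34,2)·0.12^2·0.88^32 = 0.135136
  k=3: C(34,3)·0.12^3·0.88^31 = 0.196561
P(X ≤ 3) = 0.404712

0.4047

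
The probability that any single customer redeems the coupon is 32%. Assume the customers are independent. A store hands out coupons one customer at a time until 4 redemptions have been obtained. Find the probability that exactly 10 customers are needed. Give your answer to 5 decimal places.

Y = trial on which the fourth success occurs; negative binomial, r=4, p=0.32.
P(Y=10) = C(9,3) · p^4 · (1−p)^6
= 84 · 0.010486 · 0.098867 = 0.0870829

0.08708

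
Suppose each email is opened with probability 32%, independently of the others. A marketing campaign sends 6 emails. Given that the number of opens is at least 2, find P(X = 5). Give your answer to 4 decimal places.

0.0220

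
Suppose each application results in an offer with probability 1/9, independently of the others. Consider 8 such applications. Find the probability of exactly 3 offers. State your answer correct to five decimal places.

0.04263

X ~ Binomial(n=8, p=0.111111).
P(X=3) = C(8,3) · p^3 · (1−p)^5
= 56 · 0.0013717 · 0.55493 = 0.0426283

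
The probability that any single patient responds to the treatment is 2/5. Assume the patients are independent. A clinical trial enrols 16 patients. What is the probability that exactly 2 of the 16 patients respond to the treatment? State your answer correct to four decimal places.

0.0150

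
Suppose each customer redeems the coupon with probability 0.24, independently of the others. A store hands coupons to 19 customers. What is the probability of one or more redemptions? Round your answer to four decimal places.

P(at least one) = 1 − P(none) = 1 − (1 − 0.24)^19
= 1 − 0.005438 = 0.994562

0.9946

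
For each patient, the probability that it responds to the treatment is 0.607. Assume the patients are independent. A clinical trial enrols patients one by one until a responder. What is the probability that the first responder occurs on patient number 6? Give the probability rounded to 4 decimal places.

0.0057

Geometric (trials to first success), p = 0.607.
P(Y = 6) = (1−p)^5 · p = 0.0093748 · 0.607 = 0.005691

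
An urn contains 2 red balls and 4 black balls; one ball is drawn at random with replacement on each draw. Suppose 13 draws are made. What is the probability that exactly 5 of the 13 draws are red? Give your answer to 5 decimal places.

0.20665

X ~ Binomial(n=13, p=0.333333).
P(X=5) = C(13,5) · p^5 · (1−p)^8
= 1287 · 0.0041152 · 0.039018 = 0.2066532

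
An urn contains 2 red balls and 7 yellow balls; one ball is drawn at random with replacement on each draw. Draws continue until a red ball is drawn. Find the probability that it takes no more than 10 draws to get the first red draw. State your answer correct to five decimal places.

0.91899

Y = number of draws to the first success; geometric, p = 0.222222.
P(Y ≤ 10) = 1 − (1−p)^10 = 1 − 0.0810131 = 0.9189869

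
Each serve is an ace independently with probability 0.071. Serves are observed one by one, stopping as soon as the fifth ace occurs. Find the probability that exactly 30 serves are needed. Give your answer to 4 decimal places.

0.0068

Y = trial on which the fifth success occurs; negative binomial, r=5, p=0.071.
P(Y=30) = C(29,4) · p^5 · (1−p)^25
= 23751 · 1.8042e-06 · 0.15863 = 0.006798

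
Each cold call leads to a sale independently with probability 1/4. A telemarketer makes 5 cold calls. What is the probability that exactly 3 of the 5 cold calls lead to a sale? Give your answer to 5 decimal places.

0.08789

X ~ Binomial(n=5, p=0.25).
P(X=3) = C(5,3) · p^3 · (1−p)^2
= 10 · 0.015625 · 0.5625 = 0.0878906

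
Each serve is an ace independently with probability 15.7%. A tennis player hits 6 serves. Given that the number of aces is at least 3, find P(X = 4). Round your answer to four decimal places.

0.1214

X ~ Binomial(6, 0.157). Want P(X=4 | X≥3) = P(X=4) / P(X≥3).
P(X=4) = C(6,4)·0.157^4·0.843^2 = 0.006477
P(X≥3) = 1 − 0.358893 − 0.401041 − 0.186724 = 0.053341
Ratio = 0.006477 / 0.053341 = 0.121418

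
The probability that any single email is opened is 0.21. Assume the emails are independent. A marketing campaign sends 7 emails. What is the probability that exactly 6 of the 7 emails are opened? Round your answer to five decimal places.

X ~ Binomial(n=7, p=0.21).
P(X=6) = C(7,6) · p^6 · (1−p)^1
= 7 · 8.5766e-05 · 0.79 = 0.0004743

0.00047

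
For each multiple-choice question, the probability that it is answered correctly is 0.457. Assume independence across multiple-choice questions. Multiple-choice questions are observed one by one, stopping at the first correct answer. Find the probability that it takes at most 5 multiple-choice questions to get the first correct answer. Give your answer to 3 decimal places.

0.953

Y = number of multiple-choice questions to the first success; geometric, p = 0.457.
P(Y ≤ 5) = 1 − (1−p)^5 = 1 − 0.04721 = 0.95279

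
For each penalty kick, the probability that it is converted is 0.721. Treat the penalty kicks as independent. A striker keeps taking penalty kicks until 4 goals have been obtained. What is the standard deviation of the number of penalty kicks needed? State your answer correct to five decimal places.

1.46520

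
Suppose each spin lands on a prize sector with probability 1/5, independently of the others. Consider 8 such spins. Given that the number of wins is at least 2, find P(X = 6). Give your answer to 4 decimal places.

0.0023

X ~ Binomial(8, 0.20). Want P(X=6 | X≥2) = P(X=6) / P(X≥2).
P(X=6) = C(8,6)·0.20^6·0.80^2 = 0.001147
P(X≥2) = 1 − 0.167772 − 0.335544 = 0.496684
Ratio = 0.001147 / 0.496684 = 0.002309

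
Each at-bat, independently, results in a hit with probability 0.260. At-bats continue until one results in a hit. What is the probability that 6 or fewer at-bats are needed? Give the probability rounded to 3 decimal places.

0.836

Y = number of at-bats to the first success; geometric, p = 0.26.
P(Y ≤ 6) = 1 − (1−p)^6 = 1 − 0.16421 = 0.83579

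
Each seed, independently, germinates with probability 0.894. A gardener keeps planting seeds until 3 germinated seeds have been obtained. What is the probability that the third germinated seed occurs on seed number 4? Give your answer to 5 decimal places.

Y = trial on which the third success occurs; negative binomial, r=3, p=0.894.
P(Y=4) = C(3,2) · p^3 · (1−p)^1
= 3 · 0.71452 · 0.106 = 0.2272164

0.22722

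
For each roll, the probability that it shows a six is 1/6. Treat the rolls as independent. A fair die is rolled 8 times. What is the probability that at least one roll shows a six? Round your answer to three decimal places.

P(at least one) = 1 − P(none) = 1 − (1 − 0.166667)^8
= 1 − 0.23257 = 0.76743

0.767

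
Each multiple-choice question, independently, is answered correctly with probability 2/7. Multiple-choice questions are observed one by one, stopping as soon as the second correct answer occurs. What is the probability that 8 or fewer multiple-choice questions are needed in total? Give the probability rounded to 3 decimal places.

0.715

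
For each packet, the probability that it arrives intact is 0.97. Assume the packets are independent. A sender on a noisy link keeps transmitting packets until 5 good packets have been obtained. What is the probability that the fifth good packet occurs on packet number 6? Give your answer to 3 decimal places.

0.129

Y = trial on which the fifth success occurs; negative binomial, r=5, p=0.97.
P(Y=6) = C(5,4) · p^5 · (1−p)^1
= 5 · 0.85873 · 0.03 = 0.12881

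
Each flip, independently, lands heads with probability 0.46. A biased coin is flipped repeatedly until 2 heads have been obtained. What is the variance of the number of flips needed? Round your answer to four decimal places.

5.1040

Y = total flips until the second success; negative binomial with r=2, p=0.46.
Var(Y) = r(1−p)/p² = 2·0.54 / 0.46² = 5.103970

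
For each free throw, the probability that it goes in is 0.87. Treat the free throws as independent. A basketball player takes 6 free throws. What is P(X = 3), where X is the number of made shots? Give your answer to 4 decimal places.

X ~ Binomial(n=6, p=0.87).
P(X=3) = C(6,3) · p^3 · (1−p)^3
= 20 · 0.6585 · 0.002197 = 0.028935

0.0289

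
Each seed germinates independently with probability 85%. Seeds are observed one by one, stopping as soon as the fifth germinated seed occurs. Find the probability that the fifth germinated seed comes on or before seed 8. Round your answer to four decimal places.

0.9786

Finishing within 8 seeds ⇔ at least 5 successes in the first 8. With X ~ Binomial(8, 0.85), P(Y ≤ 8) = 1 − P(X ≤ 4).
  k=0: C(8,0)·0.85^0·0.15^8 = 0.000000
  k=1: C(8,1)·0.85^1·0.15^7 = 0.000012
  k=2: C(8,2)·0.85^2·0.15^6 = 0.000230
  k=3: C(8,3)·0.85^3·0.15^5 = 0.002612
  k=4: C(8,4)·0.85^4·0.15^4 = 0.018499
1 − 0.021352 = 0.978648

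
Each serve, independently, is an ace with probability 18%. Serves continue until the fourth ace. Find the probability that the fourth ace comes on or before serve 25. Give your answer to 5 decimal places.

0.68292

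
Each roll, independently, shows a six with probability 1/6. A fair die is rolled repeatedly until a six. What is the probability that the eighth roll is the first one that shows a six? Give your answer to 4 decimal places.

Geometric (trials to first success), p = 0.166667.
P(Y = 8) = (1−p)^7 · p = 0.27908 · 0.166667 = 0.046514

0.0465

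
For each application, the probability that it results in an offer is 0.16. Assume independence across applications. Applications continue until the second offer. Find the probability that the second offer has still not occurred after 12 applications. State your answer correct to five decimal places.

Needing more than 12 applications ⇔ fewer than 2 successes in the first 12. With X ~ Binomial(12, 0.16), P(Y > 12) = P(X ≤ 1).
  k=0: C(12,0)·0.16^0·0.84^12 = 0.1234103
  k=1: C(12,1)·0.16^1·0.84^11 = 0.2820807
P(X ≤ 1) = 0.4054910

0.40549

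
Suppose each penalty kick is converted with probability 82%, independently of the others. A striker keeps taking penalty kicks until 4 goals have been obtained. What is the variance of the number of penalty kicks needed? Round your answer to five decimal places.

Y = total penalty kicks until the fourth success; negative binomial with r=4, p=0.82.
Var(Y) = r(1−p)/p² = 4·0.18 / 0.82² = 1.0707912

1.07079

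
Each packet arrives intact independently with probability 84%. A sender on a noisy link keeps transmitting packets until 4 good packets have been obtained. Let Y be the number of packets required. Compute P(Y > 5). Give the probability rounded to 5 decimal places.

Needing more than 5 packets ⇔ fewer than 4 successes in the first 5. With X ~ Binomial(5, 0.84), P(Y > 5) = P(X ≤ 3).
  k=0: C(5,0)·0.84^0·0.16^5 = 0.0001049
  k=1: C(5,1)·0.84^1·0.16^4 = 0.0027525
  k=2: C(5,2)·0.84^2·0.16^3 = 0.0289014
  k=3: C(5,3)·0.84^3·0.16^2 = 0.1517322
P(X ≤ 3) = 0.1834910

0.18349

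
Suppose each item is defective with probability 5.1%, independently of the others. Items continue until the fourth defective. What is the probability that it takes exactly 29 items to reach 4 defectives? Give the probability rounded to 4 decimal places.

Y = trial on which the fourth success occurs; negative binomial, r=4, p=0.051.
P(Y=29) = C(28,3) · p^4 · (1−p)^25
= 3276 · 6.7652e-06 · 0.27018 = 0.005988

0.0060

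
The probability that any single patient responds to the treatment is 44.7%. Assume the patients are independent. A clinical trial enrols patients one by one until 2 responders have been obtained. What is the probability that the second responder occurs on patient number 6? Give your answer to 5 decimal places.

Y = trial on which the second success occurs; negative binomial, r=2, p=0.447.
P(Y=6) = C(5,1) · p^2 · (1−p)^4
= 5 · 0.19981 · 0.093519 = 0.0934298

0.09343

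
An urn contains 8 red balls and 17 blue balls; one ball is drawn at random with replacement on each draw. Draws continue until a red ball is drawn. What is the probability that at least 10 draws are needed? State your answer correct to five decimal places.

Y = number of draws to the first success; geometric, p = 0.32.
P(Y > 9) = P(first 9 all fail) = (1−p)^9 = 0.0310871

0.03109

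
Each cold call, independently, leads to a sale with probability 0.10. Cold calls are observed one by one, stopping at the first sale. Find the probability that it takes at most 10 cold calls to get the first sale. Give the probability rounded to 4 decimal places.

0.6513

Y = number of cold calls to the first success; geometric, p = 0.10.
P(Y ≤ 10) = 1 − (1−p)^10 = 1 − 0.348678 = 0.651322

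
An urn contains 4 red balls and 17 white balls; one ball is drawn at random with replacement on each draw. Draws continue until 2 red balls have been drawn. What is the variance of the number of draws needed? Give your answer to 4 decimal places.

Y = total draws until the second success; negative binomial with r=2, p=0.190476.
Var(Y) = r(1−p)/p² = 2·0.809524 / 0.190476² = 44.625000

44.6250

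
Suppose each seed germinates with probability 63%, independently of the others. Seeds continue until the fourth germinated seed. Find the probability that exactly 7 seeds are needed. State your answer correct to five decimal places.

0.15959

Y = trial on which the fourth success occurs; negative binomial, r=4, p=0.63.
P(Y=7) = C(6,3) · p^4 · (1−p)^3
= 20 · 0.15753 · 0.050653 = 0.1595869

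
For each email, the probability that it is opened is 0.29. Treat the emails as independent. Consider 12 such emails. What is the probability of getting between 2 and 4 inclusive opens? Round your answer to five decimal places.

0.65277

X ~ Binomial(12, 0.29); P(2 ≤ X ≤ 4) = Σ C(12,k) p^k (1−p)^(12−k) over k:
  k=2: C(12,2)·0.29^2·0.71^10 = 0.1806855
  k=3: C(12,3)·0.29^3·0.71^9 = 0.2460038
  k=4: C(12,4)·0.29^4·0.71^8 = 0.2260810
Total = 0.6527703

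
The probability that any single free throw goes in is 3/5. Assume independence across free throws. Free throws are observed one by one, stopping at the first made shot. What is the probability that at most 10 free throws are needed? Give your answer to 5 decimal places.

0.99990

Y = number of free throws to the first success; geometric, p = 0.60.
P(Y ≤ 10) = 1 − (1−p)^10 = 1 − 0.0001049 = 0.9998951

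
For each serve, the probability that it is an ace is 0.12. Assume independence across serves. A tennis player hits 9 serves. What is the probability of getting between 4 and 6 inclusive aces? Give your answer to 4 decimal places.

X ~ Binomial(9, 0.12); P(4 ≤ X ≤ 6) = Σ C(9,k) p^k (1−p)^(9−k) over k:
  k=4: C(9,4)·0.12^4·0.88^5 = 0.013788
  k=5: C(9,5)·0.12^5·0.88^4 = 0.001880
  k=6: C(9,6)·0.12^6·0.88^3 = 0.000171
Total = 0.015839

0.0158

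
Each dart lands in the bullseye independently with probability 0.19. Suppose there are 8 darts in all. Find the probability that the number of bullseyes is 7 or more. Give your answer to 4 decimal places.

0.0001

X ~ Binomial(8, 0.19); P(X ≥ 7) = Σ C(8,k) p^k (1−p)^(8−k) over k:
  k=7: C(8,7)·0.19^7·0.81^1 = 0.000058
  k=8: C(8,8)·0.19^8·0.81^0 = 0.000002
Total = 0.000060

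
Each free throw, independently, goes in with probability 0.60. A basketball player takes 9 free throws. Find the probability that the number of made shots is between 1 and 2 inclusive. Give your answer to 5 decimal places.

X ~ Binomial(9, 0.60); P(1 ≤ X ≤ 2) = Σ C(9,k) p^k (1−p)^(9−k) over k:
  k=1: C(9,1)·0.60^1·0.40^8 = 0.0035389
  k=2: C(9,2)·0.60^2·0.40^7 = 0.0212337
Total = 0.0247726

0.02477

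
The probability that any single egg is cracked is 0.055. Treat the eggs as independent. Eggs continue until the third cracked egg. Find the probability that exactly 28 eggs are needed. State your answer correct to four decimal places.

0.0142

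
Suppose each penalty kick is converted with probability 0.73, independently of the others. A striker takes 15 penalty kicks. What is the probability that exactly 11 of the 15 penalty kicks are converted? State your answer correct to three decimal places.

0.228

X ~ Binomial(n=15, p=0.73).
P(X=11) = C(15,11) · p^11 · (1−p)^4
= 1365 · 0.031373 · 0.0053144 = 0.22758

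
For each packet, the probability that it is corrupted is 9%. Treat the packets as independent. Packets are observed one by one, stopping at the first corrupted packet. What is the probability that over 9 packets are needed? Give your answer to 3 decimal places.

Y = number of packets to the first success; geometric, p = 0.09.
P(Y > 9) = P(first 9 all fail) = (1−p)^9 = 0.42793

0.428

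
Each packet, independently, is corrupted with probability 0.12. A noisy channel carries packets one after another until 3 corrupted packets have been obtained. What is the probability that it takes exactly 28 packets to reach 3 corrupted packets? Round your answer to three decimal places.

0.025

Y = trial on which the third success occurs; negative binomial, r=3, p=0.12.
P(Y=28) = C(27,2) · p^3 · (1−p)^25
= 351 · 0.001728 · 0.040932 = 0.02483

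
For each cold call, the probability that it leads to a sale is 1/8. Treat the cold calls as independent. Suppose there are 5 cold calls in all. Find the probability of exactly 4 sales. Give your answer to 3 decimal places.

X ~ Binomial(n=5, p=0.125).
P(X=4) = C(5,4) · p^4 · (1−p)^1
= 5 · 0.00024414 · 0.875 = 0.00107

0.001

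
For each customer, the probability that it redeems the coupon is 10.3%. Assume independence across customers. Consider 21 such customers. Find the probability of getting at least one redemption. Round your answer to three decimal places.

0.898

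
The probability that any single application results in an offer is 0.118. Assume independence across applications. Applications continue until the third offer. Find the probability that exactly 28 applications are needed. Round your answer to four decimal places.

Y = trial on which the third success occurs; negative binomial, r=3, p=0.118.
P(Y=28) = C(27,2) · p^3 · (1−p)^25
= 351 · 0.001643 · 0.043323 = 0.024984

0.0250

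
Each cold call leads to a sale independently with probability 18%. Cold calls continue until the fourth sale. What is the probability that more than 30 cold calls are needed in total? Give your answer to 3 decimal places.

Needing more than 30 cold calls ⇔ fewer than 4 successes in the first 30. With X ~ Binomial(30, 0.18), P(Y > 30) = P(X ≤ 3).
  k=0: C(30,0)·0.18^0·0.82^30 = 0.00260
  k=1: C(30,1)·0.18^1·0.82^29 = 0.01710
  k=2: C(30,2)·0.18^2·0.82^28 = 0.05443
  k=3: C(30,3)·0.18^3·0.82^27 = 0.11151
P(X ≤ 3) = 0.18564

0.186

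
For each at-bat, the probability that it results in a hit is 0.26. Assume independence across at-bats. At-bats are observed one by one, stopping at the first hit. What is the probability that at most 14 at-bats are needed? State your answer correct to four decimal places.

Y = number of at-bats to the first success; geometric, p = 0.26.
P(Y ≤ 14) = 1 − (1−p)^14 = 1 − 0.014765 = 0.985235

0.9852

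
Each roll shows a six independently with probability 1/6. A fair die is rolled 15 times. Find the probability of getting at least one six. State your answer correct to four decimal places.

0.9351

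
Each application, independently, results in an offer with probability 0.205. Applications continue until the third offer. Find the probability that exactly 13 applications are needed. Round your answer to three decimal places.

0.057

Y = trial on which the third success occurs; negative binomial, r=3, p=0.205.
P(Y=13) = C(12,2) · p^3 · (1−p)^10
= 66 · 0.0086151 · 0.10085 = 0.05734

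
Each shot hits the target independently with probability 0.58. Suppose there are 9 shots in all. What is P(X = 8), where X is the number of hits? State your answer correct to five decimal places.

0.04841

X ~ Binomial(n=9, p=0.58).
P(X=8) = C(9,8) · p^8 · (1−p)^1
= 9 · 0.012806 · 0.42 = 0.0484078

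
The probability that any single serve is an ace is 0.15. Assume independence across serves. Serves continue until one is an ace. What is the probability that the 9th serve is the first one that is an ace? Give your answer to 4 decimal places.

0.0409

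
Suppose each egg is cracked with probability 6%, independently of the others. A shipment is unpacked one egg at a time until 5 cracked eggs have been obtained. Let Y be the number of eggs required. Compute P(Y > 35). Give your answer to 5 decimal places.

Needing more than 35 eggs ⇔ fewer than 5 successes in the first 35. With X ~ Binomial(35, 0.06), P(Y > 35) = P(X ≤ 4).
  k=0: C(35,0)·0.06^0·0.94^35 = 0.1146766
  k=1: C(35,1)·0.06^1·0.94^34 = 0.2561924
  k=2: C(35,2)·0.06^2·0.94^33 = 0.2779961
  k=3: C(35,3)·0.06^3·0.94^32 = 0.1951887
  k=4: C(35,4)·0.06^4·0.94^31 = 0.0996708
P(X ≤ 4) = 0.9437247

0.94372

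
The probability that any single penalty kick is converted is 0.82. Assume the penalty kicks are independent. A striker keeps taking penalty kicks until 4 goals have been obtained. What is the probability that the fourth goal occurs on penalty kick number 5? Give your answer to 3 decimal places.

0.326

Y = trial on which the fourth success occurs; negative binomial, r=4, p=0.82.
P(Y=5) = C(4,3) · p^4 · (1−p)^1
= 4 · 0.45212 · 0.18 = 0.32553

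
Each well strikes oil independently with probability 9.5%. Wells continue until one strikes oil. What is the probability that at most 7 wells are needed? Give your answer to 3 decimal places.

Y = number of wells to the first success; geometric, p = 0.095.
P(Y ≤ 7) = 1 − (1−p)^7 = 1 − 0.49721 = 0.50279

0.503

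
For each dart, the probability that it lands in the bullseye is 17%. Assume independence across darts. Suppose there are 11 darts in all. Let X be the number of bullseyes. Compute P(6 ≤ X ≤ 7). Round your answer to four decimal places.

X ~ Binomial(11, 0.17); P(6 ≤ X ≤ 7) = Σ C(11,k) p^k (1−p)^(11−k) over k:
  k=6: C(11,6)·0.17^6·0.83^5 = 0.004393
  k=7: C(11,7)·0.17^7·0.83^4 = 0.000643
Total = 0.005035

0.0050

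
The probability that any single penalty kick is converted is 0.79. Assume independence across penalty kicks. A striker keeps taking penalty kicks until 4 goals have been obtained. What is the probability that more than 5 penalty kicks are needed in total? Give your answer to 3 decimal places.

0.283

Needing more than 5 penalty kicks ⇔ fewer than 4 successes in the first 5. With X ~ Binomial(5, 0.79), P(Y > 5) = P(X ≤ 3).
  k=0: C(5,0)·0.79^0·0.21^5 = 0.00041
  k=1: C(5,1)·0.79^1·0.21^4 = 0.00768
  k=2: C(5,2)·0.79^2·0.21^3 = 0.05780
  k=3: C(5,3)·0.79^3·0.21^2 = 0.21743
P(X ≤ 3) = 0.28332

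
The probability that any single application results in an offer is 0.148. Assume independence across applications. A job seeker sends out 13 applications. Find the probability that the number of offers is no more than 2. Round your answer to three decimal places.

0.700

X ~ Binomial(13, 0.148); P(X ≤ 2) = Σ C(13,k) p^k (1−p)^(13−k) over k:
  k=0: C(13,0)·0.148^0·0.852^13 = 0.12466
  k=1: C(13,1)·0.148^1·0.852^12 = 0.28150
  k=2: C(13,2)·0.148^2·0.852^11 = 0.29340
Total = 0.69955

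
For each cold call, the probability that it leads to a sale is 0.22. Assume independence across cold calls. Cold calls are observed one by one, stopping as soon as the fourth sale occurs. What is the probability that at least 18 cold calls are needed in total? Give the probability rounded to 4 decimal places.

0.4667

Needing more than 17 cold calls ⇔ fewer than 4 successes in the first 17. With X ~ Binomial(17, 0.22), P(Y > 17) = P(X ≤ 3).
  k=0: C(17,0)·0.22^0·0.78^17 = 0.014642
  k=1: C(17,1)·0.22^1·0.78^16 = 0.070208
  k=2: C(17,2)·0.22^2·0.78^15 = 0.158418
  k=3: C(17,3)·0.22^3·0.78^14 = 0.223409
P(X ≤ 3) = 0.466677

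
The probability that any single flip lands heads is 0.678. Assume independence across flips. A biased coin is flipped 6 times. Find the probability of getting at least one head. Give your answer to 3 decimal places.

0.999

P(at least one) = 1 − P(none) = 1 − (1 − 0.678)^6
= 1 − 0.00111 = 0.99889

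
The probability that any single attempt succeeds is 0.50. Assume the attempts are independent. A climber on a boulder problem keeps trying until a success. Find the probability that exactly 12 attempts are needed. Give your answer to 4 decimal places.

Geometric (trials to first success), p = 0.50.
P(Y = 12) = (1−p)^11 · p = 0.00048828 · 0.50 = 0.000244

0.0002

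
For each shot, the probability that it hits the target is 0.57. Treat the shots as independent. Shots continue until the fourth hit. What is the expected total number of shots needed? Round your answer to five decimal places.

Y = total shots until the fourth success; negative binomial with r=4, p=0.57.
E[Y] = r / p = 4 / 0.57 = 7.0175439

7.01754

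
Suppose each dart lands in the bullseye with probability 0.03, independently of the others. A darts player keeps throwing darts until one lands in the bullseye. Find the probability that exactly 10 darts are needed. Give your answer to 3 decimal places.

Geometric (trials to first success), p = 0.03.
P(Y = 10) = (1−p)^9 · p = 0.76023 · 0.03 = 0.02281

0.023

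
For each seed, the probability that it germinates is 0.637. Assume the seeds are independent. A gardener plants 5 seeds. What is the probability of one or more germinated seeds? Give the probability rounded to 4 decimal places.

0.9937

P(at least one) = 1 − P(none) = 1 − (1 − 0.637)^5
= 1 − 0.006303 = 0.993697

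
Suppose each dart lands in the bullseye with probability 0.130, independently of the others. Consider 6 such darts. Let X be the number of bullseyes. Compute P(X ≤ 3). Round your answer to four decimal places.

X ~ Binomial(6, 0.13); P(X ≤ 3) = Σ C(6,k) p^k (1−p)^(6−k) over k:
  k=0: C(6,0)·0.13^0·0.87^6 = 0.433626
  k=1: C(6,1)·0.13^1·0.87^5 = 0.388768
  k=2: C(6,2)·0.13^2·0.87^4 = 0.145230
  k=3: C(6,3)·0.13^3·0.87^3 = 0.028935
Total = 0.996559

0.9966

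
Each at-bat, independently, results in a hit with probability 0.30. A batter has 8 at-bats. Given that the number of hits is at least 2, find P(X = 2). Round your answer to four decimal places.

X ~ Binomial(8, 0.30). Want P(X=2 | X≥2) = P(X=2) / P(X≥2).
P(X=2) = C(8,2)·0.30^2·0.70^6 = 0.296475
P(X≥2) = 1 − 0.057648 − 0.197650 = 0.744702
Ratio = 0.296475 / 0.744702 = 0.398113

0.3981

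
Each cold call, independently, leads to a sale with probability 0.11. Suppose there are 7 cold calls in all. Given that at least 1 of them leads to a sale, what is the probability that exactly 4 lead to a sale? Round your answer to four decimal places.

0.0065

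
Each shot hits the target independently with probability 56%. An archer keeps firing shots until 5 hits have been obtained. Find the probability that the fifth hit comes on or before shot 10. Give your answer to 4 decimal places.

Finishing within 10 shots ⇔ at least 5 successes in the first 10. With X ~ Binomial(10, 0.56), P(Y ≤ 10) = 1 − P(X ≤ 4).
  k=0: C(10,0)·0.56^0·0.44^10 = 0.000272
  k=1: C(10,1)·0.56^1·0.44^9 = 0.003461
  k=2: C(10,2)·0.56^2·0.44^8 = 0.019825
  k=3: C(10,3)·0.56^3·0.44^7 = 0.067284
  k=4: C(10,4)·0.56^4·0.44^6 = 0.149861
1 − 0.240703 = 0.759297

0.7593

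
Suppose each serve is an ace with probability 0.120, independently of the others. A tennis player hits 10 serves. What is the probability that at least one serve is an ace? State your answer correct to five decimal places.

0.72150

P(at least one) = 1 − P(none) = 1 − (1 − 0.12)^10
= 1 − 0.2785010 = 0.7214990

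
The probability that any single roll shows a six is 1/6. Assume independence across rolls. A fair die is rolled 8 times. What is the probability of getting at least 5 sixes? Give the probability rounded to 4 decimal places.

X ~ Binomial(8, 0.166667); P(X ≥ 5) = Σ C(8,k) p^k (1−p)^(8−k) over k:
  k=5: C(8,5)·0.166667^5·0.833333^3 = 0.004168
  k=6: C(8,6)·0.166667^6·0.833333^2 = 0.000417
  k=7: C(8,7)·0.166667^7·0.833333^1 = 0.000024
  k=8: C(8,8)·0.166667^8·0.833333^0 = 0.000001
Total = 0.004609

0.0046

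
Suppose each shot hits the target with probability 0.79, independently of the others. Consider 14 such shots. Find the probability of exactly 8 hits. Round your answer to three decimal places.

0.039

X ~ Binomial(n=14, p=0.79).
P(X=8) = C(14,8) · p^8 · (1−p)^6
= 3003 · 0.15171 · 8.5766e-05 = 0.03907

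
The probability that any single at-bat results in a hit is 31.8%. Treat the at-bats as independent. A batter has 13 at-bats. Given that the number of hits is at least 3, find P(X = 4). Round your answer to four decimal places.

X ~ Binomial(13, 0.318). Want P(X=4 | X≥3) = P(X=4) / P(X≥3).
P(X=4) = C(13,4)·0.318^4·0.682^9 = 0.233386
P(X≥3) = 1 − 0.006906 − 0.041858 − 0.117105 = 0.834131
Ratio = 0.233386 / 0.834131 = 0.279795

0.2798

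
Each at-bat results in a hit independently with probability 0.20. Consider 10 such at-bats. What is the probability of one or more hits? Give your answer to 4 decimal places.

0.8926

P(at least one) = 1 − P(none) = 1 − (1 − 0.20)^10
= 1 − 0.107374 = 0.892626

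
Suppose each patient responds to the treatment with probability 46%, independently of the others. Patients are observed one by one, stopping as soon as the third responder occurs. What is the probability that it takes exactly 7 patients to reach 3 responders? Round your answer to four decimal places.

Y = trial on which the third success occurs; negative binomial, r=3, p=0.46.
P(Y=7) = C(6,2) · p^3 · (1−p)^4
= 15 · 0.097336 · 0.085031 = 0.124148

0.1241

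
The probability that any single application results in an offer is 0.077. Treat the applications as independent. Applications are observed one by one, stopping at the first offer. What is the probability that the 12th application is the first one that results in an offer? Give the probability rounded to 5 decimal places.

0.03189

Geometric (trials to first success), p = 0.077.
P(Y = 12) = (1−p)^11 · p = 0.41421 · 0.077 = 0.0318940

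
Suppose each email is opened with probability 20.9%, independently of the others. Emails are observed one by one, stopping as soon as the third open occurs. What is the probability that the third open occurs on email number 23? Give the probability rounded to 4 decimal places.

Y = trial on which the third success occurs; negative binomial, r=3, p=0.209.
P(Y=23) = C(22,2) · p^3 · (1−p)^20
= 231 · 0.0091293 · 0.0091945 = 0.019390

0.0194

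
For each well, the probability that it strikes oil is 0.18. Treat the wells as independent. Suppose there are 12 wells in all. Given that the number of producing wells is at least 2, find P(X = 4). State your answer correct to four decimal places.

X ~ Binomial(12, 0.18). Want P(X=4 | X≥2) = P(X=4) / P(X≥2).
P(X=4) = C(12,4)·0.18^4·0.82^8 = 0.106220
P(X≥2) = 1 − 0.092420 − 0.243448 = 0.664132
Ratio = 0.106220 / 0.664132 = 0.159938

0.1599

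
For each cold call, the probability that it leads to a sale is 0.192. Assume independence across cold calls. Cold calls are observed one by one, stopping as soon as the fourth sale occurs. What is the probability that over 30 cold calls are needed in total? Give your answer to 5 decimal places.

Needing more than 30 cold calls ⇔ fewer than 4 successes in the first 30. With X ~ Binomial(30, 0.192), P(Y > 30) = P(X ≤ 3).
  k=0: C(30,0)·0.192^0·0.808^30 = 0.0016686
  k=1: C(30,1)·0.192^1·0.808^29 = 0.0118947
  k=2: C(30,2)·0.192^2·0.808^28 = 0.0409836
  k=3: C(30,3)·0.192^3·0.808^27 = 0.0908943
P(X ≤ 3) = 0.1454410

0.14544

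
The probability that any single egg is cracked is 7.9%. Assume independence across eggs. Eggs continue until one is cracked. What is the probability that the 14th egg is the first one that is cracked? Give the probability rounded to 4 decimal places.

0.0271

Geometric (trials to first success), p = 0.079.
P(Y = 14) = (1−p)^13 · p = 0.34306 · 0.079 = 0.027102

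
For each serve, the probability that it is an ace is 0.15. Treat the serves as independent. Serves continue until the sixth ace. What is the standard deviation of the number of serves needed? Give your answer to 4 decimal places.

15.0555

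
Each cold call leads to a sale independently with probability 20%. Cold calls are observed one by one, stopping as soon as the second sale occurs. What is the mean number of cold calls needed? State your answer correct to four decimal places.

Y = total cold calls until the second success; negative binomial with r=2, p=0.20.
E[Y] = r / p = 2 / 0.20 = 10.000000

10.0000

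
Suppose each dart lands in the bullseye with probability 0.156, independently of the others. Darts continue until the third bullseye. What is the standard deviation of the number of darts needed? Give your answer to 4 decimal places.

10.2002

Y = total darts until the third success; negative binomial with r=3, p=0.156.
SD(Y) = √[r(1−p)/p²] = √(104.043393) = 10.200166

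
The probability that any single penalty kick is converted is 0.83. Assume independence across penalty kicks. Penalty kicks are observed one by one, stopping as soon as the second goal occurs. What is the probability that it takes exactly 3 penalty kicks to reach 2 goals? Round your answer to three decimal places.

0.234

Y = trial on which the second success occurs; negative binomial, r=2, p=0.83.
P(Y=3) = C(2,1) · p^2 · (1−p)^1
= 2 · 0.6889 · 0.17 = 0.23423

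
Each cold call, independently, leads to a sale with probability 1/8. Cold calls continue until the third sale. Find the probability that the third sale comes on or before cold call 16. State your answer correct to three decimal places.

0.323

Finishing within 16 cold calls ⇔ at least 3 successes in the first 16. With X ~ Binomial(16, 0.125), P(Y ≤ 16) = 1 − P(X ≤ 2).
  k=0: C(16,0)·0.125^0·0.875^16 = 0.11807
  k=1: C(16,1)·0.125^1·0.875^15 = 0.26987
  k=2: C(16,2)·0.125^2·0.875^14 = 0.28914
1 − 0.67708 = 0.32292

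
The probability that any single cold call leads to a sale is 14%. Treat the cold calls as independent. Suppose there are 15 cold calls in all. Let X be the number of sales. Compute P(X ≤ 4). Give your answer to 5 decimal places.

X ~ Binomial(15, 0.14); P(X ≤ 4) = Σ C(15,k) p^k (1−p)^(15−k) over k:
  k=0: C(15,0)·0.14^0·0.86^15 = 0.1041062
  k=1: C(15,1)·0.14^1·0.86^14 = 0.2542129
  k=2: C(15,2)·0.14^2·0.86^13 = 0.2896845
  k=3: C(15,3)·0.14^3·0.86^12 = 0.2043511
  k=4: C(15,4)·0.14^4·0.86^11 = 0.0997994
Total = 0.9521541

0.95215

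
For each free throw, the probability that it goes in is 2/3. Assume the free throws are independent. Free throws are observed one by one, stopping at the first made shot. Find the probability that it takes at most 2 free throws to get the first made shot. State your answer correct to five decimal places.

Y = number of free throws to the first success; geometric, p = 0.666667.
P(Y ≤ 2) = 1 − (1−p)^2 = 1 − 0.1111111 = 0.8888889

0.88889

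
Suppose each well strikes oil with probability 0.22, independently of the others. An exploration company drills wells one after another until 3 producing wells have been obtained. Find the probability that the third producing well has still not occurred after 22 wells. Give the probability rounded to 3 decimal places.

Needing more than 22 wells ⇔ fewer than 3 successes in the first 22. With X ~ Binomial(22, 0.22), P(Y > 22) = P(X ≤ 2).
  k=0: C(22,0)·0.22^0·0.78^22 = 0.00423
  k=1: C(22,1)·0.22^1·0.78^21 = 0.02623
  k=2: C(22,2)·0.22^2·0.78^20 = 0.07769
P(X ≤ 2) = 0.10815

0.108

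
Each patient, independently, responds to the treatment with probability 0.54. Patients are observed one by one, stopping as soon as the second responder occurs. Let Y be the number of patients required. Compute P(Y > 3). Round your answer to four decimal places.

Needing more than 3 patients ⇔ fewer than 2 successes in the first 3. With X ~ Binomial(3, 0.54), P(Y > 3) = P(X ≤ 1).
  k=0: C(3,0)·0.54^0·0.46^3 = 0.097336
  k=1: C(3,1)·0.54^1·0.46^2 = 0.342792
P(X ≤ 1) = 0.440128

0.4401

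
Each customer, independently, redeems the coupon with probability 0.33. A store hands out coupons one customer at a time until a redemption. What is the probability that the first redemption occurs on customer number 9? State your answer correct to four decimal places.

Geometric (trials to first success), p = 0.33.
P(Y = 9) = (1−p)^8 · p = 0.040607 · 0.33 = 0.013400

0.0134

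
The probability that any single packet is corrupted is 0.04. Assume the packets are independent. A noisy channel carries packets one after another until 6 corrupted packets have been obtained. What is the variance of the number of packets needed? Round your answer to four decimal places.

Y = total packets until the sixth success; negative binomial with r=6, p=0.04.
Var(Y) = r(1−p)/p² = 6·0.96 / 0.04² = 3600.000000

3600.0000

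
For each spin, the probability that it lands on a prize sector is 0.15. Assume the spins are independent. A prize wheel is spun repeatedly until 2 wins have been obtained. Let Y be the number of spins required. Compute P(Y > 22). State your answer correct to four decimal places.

Needing more than 22 spins ⇔ fewer than 2 successes in the first 22. With X ~ Binomial(22, 0.15), P(Y > 22) = P(X ≤ 1).
  k=0: C(22,0)·0.15^0·0.85^22 = 0.028004
  k=1: C(22,1)·0.15^1·0.85^21 = 0.108720
P(X ≤ 1) = 0.136724

0.1367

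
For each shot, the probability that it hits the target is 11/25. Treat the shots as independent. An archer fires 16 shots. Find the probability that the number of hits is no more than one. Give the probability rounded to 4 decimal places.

X ~ Binomial(16, 0.44); P(X ≤ 1) = Σ C(16,k) p^k (1−p)^(16−k) over k:
  k=0: C(16,0)·0.44^0·0.56^16 = 0.000094
  k=1: C(16,1)·0.44^1·0.56^15 = 0.001176
Total = 0.001270

0.0013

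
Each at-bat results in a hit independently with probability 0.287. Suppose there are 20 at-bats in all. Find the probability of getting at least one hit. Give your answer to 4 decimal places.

0.9988

P(at least one) = 1 − P(none) = 1 − (1 − 0.287)^20
= 1 − 0.001153 = 0.998847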